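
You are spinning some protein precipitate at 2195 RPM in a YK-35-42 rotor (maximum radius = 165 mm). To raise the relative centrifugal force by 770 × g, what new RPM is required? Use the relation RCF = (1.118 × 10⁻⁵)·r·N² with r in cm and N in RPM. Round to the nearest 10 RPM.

r = 165 mm = 16.5 cm
Current RCF = 1.118 × 10⁻⁵ × 16.5 × (2195)² = 1.118 × 10⁻⁵ × 16.5 × 4,818,025 ≈ 888.8 × g
Target RCF = 888.8 + 770 = 1,658.8 × g
N² = 1,658.8 / (18.447 × 10⁻⁵) = 8,992,248
N ≈ √8,992,248 ≈ 2,998.7

≈ 3000 RPM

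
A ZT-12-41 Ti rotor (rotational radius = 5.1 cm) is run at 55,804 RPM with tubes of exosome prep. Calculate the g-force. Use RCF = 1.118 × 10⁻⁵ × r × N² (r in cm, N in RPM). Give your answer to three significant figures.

≈ 178000 × g

RCF = 1.118 × 10⁻⁵ × 5.1 × (55804)² = 1.118 × 10⁻⁵ × 5.1 × 3,114,086,416 ≈ 177,559 × g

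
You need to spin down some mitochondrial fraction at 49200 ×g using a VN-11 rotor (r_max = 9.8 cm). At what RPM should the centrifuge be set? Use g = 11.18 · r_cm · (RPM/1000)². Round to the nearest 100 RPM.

21200 RPM

49,200 = 11.18 × 9.8 × (N/1000)²
(N/1000)² = 49,200 / 109.564 = 449.0526
N = 1000 × √449.0526 ≈ 21,190.9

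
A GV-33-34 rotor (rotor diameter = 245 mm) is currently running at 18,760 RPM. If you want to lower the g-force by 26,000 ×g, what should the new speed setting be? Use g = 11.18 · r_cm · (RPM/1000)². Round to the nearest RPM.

r = 245 mm / 2 = 122.5 mm = 12.25 cm
Current RCF = 11.18 × 12.25 × (18.76)² = 11.18 × 12.25 × 351.9376 ≈ 48,199.6 × g
Target RCF = 48,199.6 − 26,000 = 22,199.6 × g
(N/1000)² = 22,199.6 / 136.955 = 162.0941
N = 1000 × √162.0941 ≈ 12,731.6

≈ 12732 RPM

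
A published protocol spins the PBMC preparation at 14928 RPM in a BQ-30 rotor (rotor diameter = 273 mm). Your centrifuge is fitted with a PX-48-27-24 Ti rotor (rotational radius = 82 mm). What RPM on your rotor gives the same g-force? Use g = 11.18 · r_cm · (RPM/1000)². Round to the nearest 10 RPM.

19260 RPM

Original rotor: r = 273 mm / 2 = 136.5 mm = 13.65 cm
RCF_original = 11.18 × 13.65 × (14.928)² = 11.18 × 13.65 × 222.845184 ≈ 34,007.7 × g
Your rotor: r = 82 mm = 8.2 cm
34,007.7 = 11.18 × 8.2 × (N/1000)²
(N/1000)² = 34,007.7 / 91.676 = 370.9553
N = 1000 × √370.9553 ≈ 19,260.2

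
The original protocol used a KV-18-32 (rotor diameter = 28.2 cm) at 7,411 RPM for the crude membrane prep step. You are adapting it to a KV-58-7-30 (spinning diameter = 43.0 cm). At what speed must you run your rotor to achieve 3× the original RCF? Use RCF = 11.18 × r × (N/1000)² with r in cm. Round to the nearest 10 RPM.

Original rotor: r = 28.2 / 2 = 14.1 cm
RCF_original = 11.18 × 14.1 × (7.411)² = 11.18 × 14.1 × 54.922921 ≈ 8,657.9 × g
Target RCF = 3 × 8,657.9 ≈ 25,973.7 × g
Your rotor: r = 43.0 / 2 = 21.5 cm
25,973.7 = 11.18 × 21.5 × (N/1000)²
(N/1000)² = 25,973.7 / 240.37 = 108.0572
N = 1000 × √108.0572 ≈ 10,395.1

≈ 10400 RPM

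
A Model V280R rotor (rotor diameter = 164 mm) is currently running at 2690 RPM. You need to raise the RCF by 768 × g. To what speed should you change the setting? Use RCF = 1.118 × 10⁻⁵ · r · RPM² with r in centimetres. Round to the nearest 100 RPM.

4000 RPM

r = 164 mm / 2 = 82 mm = 8.2 cm
Current RCF = 1.118 × 10⁻⁵ × 8.2 × (2690)² = 1.118 × 10⁻⁵ × 8.2 × 7,236,100 ≈ 663.4 × g
Target RCF = 663.4 + 768 = 1,431.4 × g
N² = 1,431.4 / (9.1676 × 10⁻⁵) = 15,613,683
N ≈ √15,613,683 ≈ 3,951.4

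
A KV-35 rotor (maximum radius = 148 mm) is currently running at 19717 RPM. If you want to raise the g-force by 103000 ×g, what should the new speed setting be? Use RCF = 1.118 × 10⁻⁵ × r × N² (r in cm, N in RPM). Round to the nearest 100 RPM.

≈ 31800 RPM

r = 148 mm = 14.8 cm
Current RCF = 1.118 × 10⁻⁵ × 14.8 × (19717)² = 1.118 × 10⁻⁵ × 14.8 × 388,760,089 ≈ 64,325.8 × g
Target RCF = 64,325.8 + 103,000 = 167,325.8 × g
N² = 167,325.8 / (16.5464 × 10⁻⁵) = 1,011,251,994
N ≈ √1,011,251,994 ≈ 31,800.2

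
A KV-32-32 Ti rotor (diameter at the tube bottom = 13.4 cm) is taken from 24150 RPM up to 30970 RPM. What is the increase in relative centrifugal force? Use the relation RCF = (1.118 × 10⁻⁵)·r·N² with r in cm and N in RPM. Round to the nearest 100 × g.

r = 13.4 / 2 = 6.7 cm
RCF₁ = 1.118 × 10⁻⁵ × 6.7 × (24150)² = 1.118 × 10⁻⁵ × 6.7 × 583,222,500 ≈ 43,686.9 × g
RCF₂ = 1.118 × 10⁻⁵ × 6.7 × (30970)² = 1.118 × 10⁻⁵ × 6.7 × 959,140,900 ≈ 71,845.4 × g
Increase = 71,845.4 − 43,686.9 = 28,158.5

≈ 28200 g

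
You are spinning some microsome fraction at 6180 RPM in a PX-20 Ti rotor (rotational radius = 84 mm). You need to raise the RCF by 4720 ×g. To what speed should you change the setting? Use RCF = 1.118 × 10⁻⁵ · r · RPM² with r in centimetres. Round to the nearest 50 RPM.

N₂ ≈ 9400 RPM

r = 84 mm = 8.4 cm
Current RCF = 1.118 × 10⁻⁵ × 8.4 × (6180)² = 1.118 × 10⁻⁵ × 8.4 × 38,192,400 ≈ 3,586.7 × g
Target RCF = 3,586.7 + 4,720 = 8,306.7 × g
N² = 8,306.7 / (9.3912 × 10⁻⁵) = 88,451,955
N ≈ √88,451,955 ≈ 9,404.9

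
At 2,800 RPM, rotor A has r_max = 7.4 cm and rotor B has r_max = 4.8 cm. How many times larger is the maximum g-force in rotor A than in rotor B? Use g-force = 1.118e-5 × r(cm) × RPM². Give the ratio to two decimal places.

1.54

At fixed N, RCF ∝ r, so RCF_A/RCF_B = r_A/r_B = 7.4 / 4.8 = 1.5417.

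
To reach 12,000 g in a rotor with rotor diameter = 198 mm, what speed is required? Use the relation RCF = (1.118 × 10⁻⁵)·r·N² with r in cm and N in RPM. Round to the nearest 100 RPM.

N ≈ 10400 RPM

r = 198 mm / 2 = 99 mm = 9.9 cm
12,000 = 1.118 × 10⁻⁵ × 9.9 × N²
N² = 12,000 / (11.0682 × 10⁻⁵) = 108,418,713
N ≈ √108,418,713 ≈ 10,412.4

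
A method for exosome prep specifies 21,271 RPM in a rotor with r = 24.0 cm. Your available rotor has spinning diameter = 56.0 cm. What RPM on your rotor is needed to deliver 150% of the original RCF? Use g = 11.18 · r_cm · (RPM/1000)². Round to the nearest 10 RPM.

24120 RPM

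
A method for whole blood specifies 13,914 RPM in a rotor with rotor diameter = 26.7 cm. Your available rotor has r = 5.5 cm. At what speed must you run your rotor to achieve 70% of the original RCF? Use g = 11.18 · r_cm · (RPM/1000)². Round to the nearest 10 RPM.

≈ 18140 RPM

Original rotor: r = 26.7 / 2 = 13.35 cm
RCF = 11.18 × r × (N/1000)²
RCF_original = 11.18 × 13.35 × (13.914)² = 11.18 × 13.35 × 193.599396 ≈ 28,895.3 × g
Target RCF = 0.7 × 28,895.3 ≈ 20,226.7 × g
20,226.7 = 11.18 × 5.5 × (N/1000)²
(N/1000)² = 20,226.7 / 61.49 = 328.9429
N = 1000 × √328.9429 ≈ 18,136.8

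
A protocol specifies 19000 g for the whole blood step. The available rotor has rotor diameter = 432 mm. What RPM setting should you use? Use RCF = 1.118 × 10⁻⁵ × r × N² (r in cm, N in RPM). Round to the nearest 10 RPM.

8870 RPM

r = 432 mm / 2 = 216 mm = 21.6 cm
19,000 = 1.118 × 10⁻⁵ × 21.6 × N²
N² = 19,000 / (24.1488 × 10⁻⁵) = 78,678,858
N ≈ √78,678,858 ≈ 8,870.1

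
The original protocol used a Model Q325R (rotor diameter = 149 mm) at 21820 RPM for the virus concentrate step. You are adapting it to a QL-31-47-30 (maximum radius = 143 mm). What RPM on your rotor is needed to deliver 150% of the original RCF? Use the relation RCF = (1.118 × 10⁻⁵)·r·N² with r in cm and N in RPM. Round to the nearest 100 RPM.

≈ 19300 RPM

Original rotor: r = 149 mm / 2 = 74.5 mm = 7.45 cm
RCF_original = 1.118 × 10⁻⁵ × 7.45 × (21820)² = 1.118 × 10⁻⁵ × 7.45 × 476,112,400 ≈ 39,655.9 × g
Target RCF = 1.5 × 39,655.9 ≈ 59,483.9 × g
Your rotor: r = 143 mm = 14.3 cm
59,483.9 = 1.118 × 10⁻⁵ × 14.3 × N²
N² = 59,483.9 / (15.9874 × 10⁻⁵) = 372,067,378
N ≈ √372,067,378 ≈ 19,289.0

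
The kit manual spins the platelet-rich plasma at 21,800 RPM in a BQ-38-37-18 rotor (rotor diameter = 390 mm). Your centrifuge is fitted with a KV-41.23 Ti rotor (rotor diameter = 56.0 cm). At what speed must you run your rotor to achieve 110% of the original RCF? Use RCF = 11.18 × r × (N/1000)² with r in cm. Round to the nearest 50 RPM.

19100 RPM

Original rotor: r = 390 mm / 2 = 195 mm = 19.5 cm
RCF_original = 11.18 × 19.5 × (21.8)² = 11.18 × 19.5 × 475.24 ≈ 103,607.1 × g
Target RCF = 1.1 × 103,607.1 ≈ 113,967.8 × g
Your rotor: r = 56.0 / 2 = 28 cm
113,967.8 = 11.18 × 28 × (N/1000)²
(N/1000)² = 113,967.8 / 313.04 = 364.0679
N = 1000 × √364.0679 ≈ 19,080.6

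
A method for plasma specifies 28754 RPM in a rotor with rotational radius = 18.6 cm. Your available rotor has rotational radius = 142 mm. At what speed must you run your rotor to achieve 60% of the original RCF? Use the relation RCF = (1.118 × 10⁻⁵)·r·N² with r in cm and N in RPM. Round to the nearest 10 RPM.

25490 RPM

RCF_original = 1.118 × 10⁻⁵ × 18.6 × (28754)² = 1.118 × 10⁻⁵ × 18.6 × 826,792,516 ≈ 171,929.9 × g
Target RCF = 0.6 × 171,929.9 ≈ 103,157.9 × g
Your rotor: r = 142 mm = 14.2 cm
103,157.9 = 1.118 × 10⁻⁵ × 14.2 × N²
N² = 103,157.9 / (15.8756 × 10⁻⁵) = 649,788,984
N ≈ √649,788,984 ≈ 25,491.0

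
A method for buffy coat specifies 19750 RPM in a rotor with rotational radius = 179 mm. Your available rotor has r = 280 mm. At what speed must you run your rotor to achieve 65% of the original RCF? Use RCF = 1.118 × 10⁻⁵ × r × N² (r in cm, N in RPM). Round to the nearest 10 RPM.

≈ 12730 RPM

Original rotor: r = 179 mm = 17.9 cm
RCF_original = 1.118 × 10⁻⁵ × 17.9 × (19750)² = 1.118 × 10⁻⁵ × 17.9 × 390,062,500 ≈ 78,060.1 × g
Target RCF = 0.65 × 78,060.1 ≈ 50,739.1 × g
Your rotor: r = 280 mm = 28.0 cm
50,739.1 = 1.118 × 10⁻⁵ × 28 × N²
N² = 50,739.1 / (31.304 × 10⁻⁵) = 162,085,037
N ≈ √162,085,037 ≈ 12,731.3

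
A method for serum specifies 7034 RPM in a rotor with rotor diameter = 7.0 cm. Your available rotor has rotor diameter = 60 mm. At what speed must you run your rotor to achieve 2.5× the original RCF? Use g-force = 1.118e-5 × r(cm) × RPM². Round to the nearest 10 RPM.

Original rotor: r = 7.0 / 2 = 3.5 cm
RCF_original = 1.118 × 10⁻⁵ × 3.5 × (7034)² = 1.118 × 10⁻⁵ × 3.5 × 49,477,156 ≈ 1,936 × g
Target RCF = 2.5 × 1,936 ≈ 4,840 × g
Your rotor: r = 60 mm / 2 = 30 mm = 3 cm
4,840 = 1.118 × 10⁻⁵ × 3 × N²
N² = 4,840 / (3.354 × 10⁻⁵) = 144,305,307
N ≈ √144,305,307 ≈ 12,012.7

≈ 12010 RPM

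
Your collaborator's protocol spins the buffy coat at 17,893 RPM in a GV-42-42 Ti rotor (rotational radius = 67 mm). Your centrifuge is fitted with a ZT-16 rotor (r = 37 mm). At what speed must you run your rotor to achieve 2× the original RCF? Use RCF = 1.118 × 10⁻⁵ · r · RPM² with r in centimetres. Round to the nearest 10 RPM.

34050 RPM

Original rotor: r = 67 mm = 6.7 cm
RCF = 1.118 × 10⁻⁵ × r × N²
RCF_original = 1.118 × 10⁻⁵ × 6.7 × (17893)² = 1.118 × 10⁻⁵ × 6.7 × 320,159,449 ≈ 23,981.9 × g
Target RCF = 2 × 23,981.9 ≈ 47,963.8 × g
Your rotor: r = 37 mm = 3.7 cm
47,963.8 = 1.118 × 10⁻⁵ × 3.7 × N²
N² = 47,963.8 / (4.1366 × 10⁻⁵) = 1,159,498,139
N ≈ √1,159,498,139 ≈ 34,051.4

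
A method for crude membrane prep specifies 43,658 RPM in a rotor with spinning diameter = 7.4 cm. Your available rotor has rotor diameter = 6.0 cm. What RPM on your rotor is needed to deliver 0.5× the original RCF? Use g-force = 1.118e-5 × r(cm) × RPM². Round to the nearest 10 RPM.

34280 RPM

Original rotor: r = 7.4 / 2 = 3.7 cm
RCF_original = 1.118 × 10⁻⁵ × 3.7 × (43658)² = 1.118 × 10⁻⁵ × 3.7 × 1,906,020,964 ≈ 78,844.5 × g
Target RCF = 0.5 × 78,844.5 ≈ 39,422.2 × g
Your rotor: r = 6.0 / 2 = 3 cm
39,422.2 = 1.118 × 10⁻⁵ × 3 × N²
N² = 39,422.2 / (3.354 × 10⁻⁵) = 1,175,378,652
N ≈ √1,175,378,652 ≈ 34,283.8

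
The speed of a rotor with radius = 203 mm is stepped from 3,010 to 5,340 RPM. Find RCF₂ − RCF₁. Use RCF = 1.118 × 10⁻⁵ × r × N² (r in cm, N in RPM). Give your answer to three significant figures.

≈ 4420 x g

r = 203 mm = 20.3 cm
RCF₁ = 1.118 × 10⁻⁵ × 20.3 × (3010)² = 1.118 × 10⁻⁵ × 20.3 × 9,060,100 ≈ 2,056.2 × g
RCF₂ = 1.118 × 10⁻⁵ × 20.3 × (5340)² = 1.118 × 10⁻⁵ × 20.3 × 28,515,600 ≈ 6,471.7 × g
Increase = 6,471.7 − 2,056.2 = 4,415.5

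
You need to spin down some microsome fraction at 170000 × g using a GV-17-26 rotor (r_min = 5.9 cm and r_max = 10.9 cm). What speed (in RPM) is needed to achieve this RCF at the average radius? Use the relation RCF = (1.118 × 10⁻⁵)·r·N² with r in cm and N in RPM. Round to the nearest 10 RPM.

42550 RPM

r_avg = (5.9 + 10.9) / 2 = 8.4 cm
170,000 = 1.118 × 10⁻⁵ × 8.4 × N²
N² = 170,000 / (9.3912 × 10⁻⁵) = 1,810,205,299
N ≈ √1,810,205,299 ≈ 42,546.5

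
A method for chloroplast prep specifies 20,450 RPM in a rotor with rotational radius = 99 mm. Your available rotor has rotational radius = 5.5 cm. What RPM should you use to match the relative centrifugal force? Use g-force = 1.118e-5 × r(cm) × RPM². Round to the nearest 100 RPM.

Original rotor: r = 99 mm = 9.9 cm
RCF = 1.118 × 10⁻⁵ × r × N²
RCF_original = 1.118 × 10⁻⁵ × 9.9 × (20450)² = 1.118 × 10⁻⁵ × 9.9 × 418,202,500 ≈ 46,287.5 × g
46,287.5 = 1.118 × 10⁻⁵ × 5.5 × N²
N² = 46,287.5 / (6.149 × 10⁻⁵) = 752,764,677
N ≈ √752,764,677 ≈ 27,436.6

≈ 27400 RPM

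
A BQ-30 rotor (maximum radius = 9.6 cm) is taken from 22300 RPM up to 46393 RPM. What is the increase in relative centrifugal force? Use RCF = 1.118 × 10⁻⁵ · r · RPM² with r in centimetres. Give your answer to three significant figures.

178000 ×g

RCF₁ = 1.118 × 10⁻⁵ × 9.6 × (22300)² = 1.118 × 10⁻⁵ × 9.6 × 497,290,000 ≈ 53,373.1 × g
RCF₂ = 1.118 × 10⁻⁵ × 9.6 × (46393)² = 1.118 × 10⁻⁵ × 9.6 × 2,152,310,449 ≈ 231,003.2 × g
Increase = 231,003.2 − 53,373.1 = 177,630.1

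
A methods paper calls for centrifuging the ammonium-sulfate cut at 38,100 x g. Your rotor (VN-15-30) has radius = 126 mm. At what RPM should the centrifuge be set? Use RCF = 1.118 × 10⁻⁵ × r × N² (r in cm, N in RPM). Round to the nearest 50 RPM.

r = 126 mm = 12.6 cm
38,100 = 1.118 × 10⁻⁵ × 12.6 × N²
N² = 38,100 / (14.0868 × 10⁻⁵) = 270,465,968
N ≈ √270,465,968 ≈ 16,445.8

N ≈ 16450 RPM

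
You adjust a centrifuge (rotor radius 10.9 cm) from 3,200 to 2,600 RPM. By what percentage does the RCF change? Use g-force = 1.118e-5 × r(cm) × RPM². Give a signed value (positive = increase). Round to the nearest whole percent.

-34%

RCF ∝ N², so the ratio is (2600/3200)² = (0.812500)² = 0.6602.
Change = 0.6602 − 1 = -0.3398 → -34.0%.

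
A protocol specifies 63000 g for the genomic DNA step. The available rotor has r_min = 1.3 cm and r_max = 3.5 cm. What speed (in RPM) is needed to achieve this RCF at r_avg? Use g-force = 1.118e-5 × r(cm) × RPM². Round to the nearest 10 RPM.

N ≈ 48460 RPM

r_avg = (1.3 + 3.5) / 2 = 2.4 cm
63,000 = 1.118 × 10⁻⁵ × 2.4 × N²
N² = 63,000 / (2.6832 × 10⁻⁵) = 2,347,942,755
N ≈ √2,347,942,755 ≈ 48,455.6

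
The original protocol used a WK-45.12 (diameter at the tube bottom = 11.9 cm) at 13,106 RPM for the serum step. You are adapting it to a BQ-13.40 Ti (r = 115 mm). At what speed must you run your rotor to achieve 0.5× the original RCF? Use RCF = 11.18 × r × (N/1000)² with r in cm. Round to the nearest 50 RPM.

Original rotor: r = 11.9 / 2 = 5.95 cm
RCF_original = 11.18 × 5.95 × (13.106)² = 11.18 × 5.95 × 171.767236 ≈ 11,426.1 × g
Target RCF = 0.5 × 11,426.1 ≈ 5,713.1 × g
Your rotor: r = 115 mm = 11.5 cm
5,713.1 = 11.18 × 11.5 × (N/1000)²
(N/1000)² = 5,713.1 / 128.57 = 44.43572
N = 1000 × √44.43572 ≈ 6,666.0

6650 RPM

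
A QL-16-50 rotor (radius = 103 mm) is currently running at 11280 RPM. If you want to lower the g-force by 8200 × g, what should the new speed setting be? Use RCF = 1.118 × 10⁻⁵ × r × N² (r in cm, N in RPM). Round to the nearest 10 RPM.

r = 103 mm = 10.3 cm
Current RCF = 1.118 × 10⁻⁵ × 10.3 × (11280)² = 1.118 × 10⁻⁵ × 10.3 × 127,238,400 ≈ 14,652 × g
Target RCF = 14,652 − 8,200 = 6,452 × g
N² = 6,452 / (11.5154 × 10⁻⁵) = 56,029,317
N ≈ √56,029,317 ≈ 7,485.3

≈ 7490 RPM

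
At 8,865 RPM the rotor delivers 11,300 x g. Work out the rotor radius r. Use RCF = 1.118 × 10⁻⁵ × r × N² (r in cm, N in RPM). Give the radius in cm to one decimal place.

r ≈ 12.9 cm

RCF = 1.118 × 10⁻⁵ × r × N²
11300 = 1.118 × 10⁻⁵ × r × (8865)²
r = 11300 / (1.118 × 10⁻⁵ × 78,588,225) = 11300 / 878.6164 ≈ 12.861 cm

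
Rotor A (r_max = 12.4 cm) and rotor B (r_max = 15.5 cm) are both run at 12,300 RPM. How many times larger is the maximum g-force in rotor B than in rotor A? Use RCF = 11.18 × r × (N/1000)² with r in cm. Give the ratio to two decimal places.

1.25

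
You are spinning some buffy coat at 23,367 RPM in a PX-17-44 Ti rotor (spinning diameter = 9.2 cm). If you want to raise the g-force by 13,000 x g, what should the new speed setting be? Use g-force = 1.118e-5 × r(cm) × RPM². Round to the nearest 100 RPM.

28300 RPM

r = 9.2 / 2 = 4.6 cm
Current RCF = 1.118 × 10⁻⁵ × 4.6 × (23367)² = 1.118 × 10⁻⁵ × 4.6 × 546,016,689 ≈ 28,080.5 × g
Target RCF = 28,080.5 + 13,000 = 41,080.5 × g
N² = 41,080.5 / (5.1428 × 10⁻⁵) = 798,796,376
N ≈ √798,796,376 ≈ 28,263.0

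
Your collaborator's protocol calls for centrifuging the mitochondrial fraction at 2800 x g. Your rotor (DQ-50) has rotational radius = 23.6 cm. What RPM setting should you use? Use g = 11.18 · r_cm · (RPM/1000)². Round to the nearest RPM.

N ≈ 3258 RPM

2,800 = 11.18 × 23.6 × (N/1000)²
(N/1000)² = 2,800 / 263.848 = 10.61217
N = 1000 × √10.61217 ≈ 3,257.6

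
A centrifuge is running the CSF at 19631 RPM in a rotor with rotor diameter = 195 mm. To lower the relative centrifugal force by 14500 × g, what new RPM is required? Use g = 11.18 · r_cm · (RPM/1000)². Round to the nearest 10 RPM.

r = 195 mm / 2 = 97.5 mm = 9.75 cm
Current RCF = 11.18 × 9.75 × (19.631)² = 11.18 × 9.75 × 385.376161 ≈ 42,007.9 × g
Target RCF = 42,007.9 − 14,500 = 27,507.9 × g
(N/1000)² = 27,507.9 / 109.005 = 252.3545
N = 1000 × √252.3545 ≈ 15,885.7

≈ 15890 RPM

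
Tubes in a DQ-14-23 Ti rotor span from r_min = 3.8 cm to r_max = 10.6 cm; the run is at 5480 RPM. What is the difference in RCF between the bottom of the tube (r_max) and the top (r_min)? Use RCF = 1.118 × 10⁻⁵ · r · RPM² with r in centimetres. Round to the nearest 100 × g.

2300 g

RCF_max = 1.118 × 10⁻⁵ × 10.6 × (5480)² = 1.118 × 10⁻⁵ × 10.6 × 30,030,400 ≈ 3,558.8 × g
RCF_min = 1.118 × 10⁻⁵ × 3.8 × (5480)² = 1.118 × 10⁻⁵ × 3.8 × 30,030,400 ≈ 1,275.8 × g
ΔRCF = 3,558.8 − 1,275.8 = 2,283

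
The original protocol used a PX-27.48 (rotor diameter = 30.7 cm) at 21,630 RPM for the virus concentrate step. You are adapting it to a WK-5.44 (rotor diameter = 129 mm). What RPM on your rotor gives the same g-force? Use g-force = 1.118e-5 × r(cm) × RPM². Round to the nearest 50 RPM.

Original rotor: r = 30.7 / 2 = 15.35 cm
RCF = 1.118 × 10⁻⁵ × r × N²
RCF_original = 1.118 × 10⁻⁵ × 15.35 × (21630)² = 1.118 × 10⁻⁵ × 15.35 × 467,856,900 ≈ 80,290.3 × g
Your rotor: r = 129 mm / 2 = 64.5 mm = 6.45 cm
80,290.3 = 1.118 × 10⁻⁵ × 6.45 × N²
N² = 80,290.3 / (7.2111 × 10⁻⁵) = 1,113,426,523
N ≈ √1,113,426,523 ≈ 33,368.0

33350 RPM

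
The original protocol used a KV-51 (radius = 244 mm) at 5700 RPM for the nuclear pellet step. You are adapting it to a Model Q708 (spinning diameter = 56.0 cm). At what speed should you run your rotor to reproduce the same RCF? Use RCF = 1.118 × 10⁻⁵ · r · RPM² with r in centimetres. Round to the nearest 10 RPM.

Original rotor: r = 244 mm = 24.4 cm
RCF = 1.118 × 10⁻⁵ × r × N²
RCF_original = 1.118 × 10⁻⁵ × 24.4 × (5700)² = 1.118 × 10⁻⁵ × 24.4 × 32,490,000 ≈ 8,863 × g
Your rotor: r = 56.0 / 2 = 28 cm
8,863 = 1.118 × 10⁻⁵ × 28 × N²
N² = 8,863 / (31.304 × 10⁻⁵) = 28,312,676
N ≈ √28,312,676 ≈ 5,321.0

5320 RPM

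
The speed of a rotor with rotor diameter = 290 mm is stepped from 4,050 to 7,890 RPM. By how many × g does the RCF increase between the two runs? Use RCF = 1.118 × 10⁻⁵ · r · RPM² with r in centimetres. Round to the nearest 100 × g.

≈ 7400 × g

r = 290 mm / 2 = 145 mm = 14.5 cm
RCF₁ = 1.118 × 10⁻⁵ × 14.5 × (4050)² = 1.118 × 10⁻⁵ × 14.5 × 16,402,500 ≈ 2,659 × g
RCF₂ = 1.118 × 10⁻⁵ × 14.5 × (7890)² = 1.118 × 10⁻⁵ × 14.5 × 62,252,100 ≈ 10,091.7 × g
Increase = 10,091.7 − 2,659 = 7,432.7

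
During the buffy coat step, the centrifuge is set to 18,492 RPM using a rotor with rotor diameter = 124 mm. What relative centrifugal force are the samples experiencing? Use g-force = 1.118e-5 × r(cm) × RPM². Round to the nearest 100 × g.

RCF ≈ 23700 × g

r = 124 mm / 2 = 62 mm = 6.2 cm
RCF = 1.118 × 10⁻⁵ × r × N²
RCF = 1.118 × 10⁻⁵ × 6.2 × (18492)² = 1.118 × 10⁻⁵ × 6.2 × 341,954,064 ≈ 23,702.9 × g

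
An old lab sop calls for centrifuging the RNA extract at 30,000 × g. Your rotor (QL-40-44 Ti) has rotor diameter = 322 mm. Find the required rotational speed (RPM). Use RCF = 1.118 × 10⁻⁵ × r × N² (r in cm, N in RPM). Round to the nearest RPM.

r = 322 mm / 2 = 161 mm = 16.1 cm
RCF = 1.118 × 10⁻⁵ × r × N²
30,000 = 1.118 × 10⁻⁵ × 16.1 × N²
N² = 30,000 / (17.9998 × 10⁻⁵) = 166,668,519
N ≈ √166,668,519 ≈ 12,910.0

≈ 12910 RPM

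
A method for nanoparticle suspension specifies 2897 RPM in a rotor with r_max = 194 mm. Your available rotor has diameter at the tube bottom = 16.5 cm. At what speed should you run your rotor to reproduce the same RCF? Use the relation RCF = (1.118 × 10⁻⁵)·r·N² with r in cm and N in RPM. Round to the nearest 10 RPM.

≈ 4440 RPM

Original rotor: r = 194 mm = 19.4 cm
RCF_original = 1.118 × 10⁻⁵ × 19.4 × (2897)² = 1.118 × 10⁻⁵ × 19.4 × 8,392,609 ≈ 1,820.3 × g
Your rotor: r = 16.5 / 2 = 8.25 cm
1,820.3 = 1.118 × 10⁻⁵ × 8.25 × N²
N² = 1,820.3 / (9.2235 × 10⁻⁵) = 19,735,458
N ≈ √19,735,458 ≈ 4,442.5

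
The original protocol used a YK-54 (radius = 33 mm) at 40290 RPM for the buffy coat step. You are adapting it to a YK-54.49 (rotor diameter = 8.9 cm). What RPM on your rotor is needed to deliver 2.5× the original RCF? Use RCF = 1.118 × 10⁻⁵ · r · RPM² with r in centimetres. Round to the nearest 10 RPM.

Original rotor: r = 33 mm = 3.3 cm
RCF_original = 1.118 × 10⁻⁵ × 3.3 × (40290)² = 1.118 × 10⁻⁵ × 3.3 × 1,623,284,100 ≈ 59,889.4 × g
Target RCF = 2.5 × 59,889.4 ≈ 149,723.5 × g
Your rotor: r = 8.9 / 2 = 4.45 cm
149,723.5 = 1.118 × 10⁻⁵ × 4.45 × N²
N² = 149,723.5 / (4.9751 × 10⁻⁵) = 3,009,457,096
N ≈ √3,009,457,096 ≈ 54,858.5

54860 RPM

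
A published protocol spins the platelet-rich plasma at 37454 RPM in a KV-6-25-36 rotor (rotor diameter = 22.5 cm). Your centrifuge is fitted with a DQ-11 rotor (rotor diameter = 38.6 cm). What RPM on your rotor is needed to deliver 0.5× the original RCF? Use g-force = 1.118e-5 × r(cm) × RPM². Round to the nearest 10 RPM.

Original rotor: r = 22.5 / 2 = 11.25 cm
RCF_original = 1.118 × 10⁻⁵ × 11.25 × (37454)² = 1.118 × 10⁻⁵ × 11.25 × 1,402,802,116 ≈ 176,437.4 × g
Target RCF = 0.5 × 176,437.4 ≈ 88,218.7 × g
Your rotor: r = 38.6 / 2 = 19.3 cm
88,218.7 = 1.118 × 10⁻⁵ × 19.3 × N²
N² = 88,218.7 / (21.5774 × 10⁻⁵) = 408,847,683
N ≈ √408,847,683 ≈ 20,220.0

20220 RPM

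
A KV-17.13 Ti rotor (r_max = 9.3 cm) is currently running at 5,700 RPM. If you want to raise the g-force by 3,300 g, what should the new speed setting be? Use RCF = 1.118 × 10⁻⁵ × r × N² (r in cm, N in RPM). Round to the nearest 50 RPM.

≈ 8000 RPM

Current RCF = 1.118 × 10⁻⁵ × 9.3 × (5700)² = 1.118 × 10⁻⁵ × 9.3 × 32,490,000 ≈ 3,378.1 × g
Target RCF = 3,378.1 + 3,300 = 6,678.1 × g
N² = 6,678.1 / (10.3974 × 10⁻⁵) = 64,228,557
N ≈ √64,228,557 ≈ 8,014.3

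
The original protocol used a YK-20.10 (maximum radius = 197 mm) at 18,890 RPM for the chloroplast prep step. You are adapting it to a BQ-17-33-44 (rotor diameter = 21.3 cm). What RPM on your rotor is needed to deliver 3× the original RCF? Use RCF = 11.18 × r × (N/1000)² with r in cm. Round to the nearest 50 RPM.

≈ 44500 RPM

Original rotor: r = 197 mm = 19.7 cm
RCF = 11.18 × r × (N/1000)²
RCF_original = 11.18 × 19.7 × (18.89)² = 11.18 × 19.7 × 356.8321 ≈ 78,590.8 × g
Target RCF = 3 × 78,590.8 ≈ 235,772.4 × g
Your rotor: r = 21.3 / 2 = 10.65 cm
235,772.4 = 11.18 × 10.65 × (N/1000)²
(N/1000)² = 235,772.4 / 119.067 = 1980.166
N = 1000 × √1980.166 ≈ 44,499.1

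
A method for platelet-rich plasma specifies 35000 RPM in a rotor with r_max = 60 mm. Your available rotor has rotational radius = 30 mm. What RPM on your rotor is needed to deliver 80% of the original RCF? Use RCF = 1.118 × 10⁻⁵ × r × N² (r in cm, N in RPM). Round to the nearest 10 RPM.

≈ 44270 RPM

Original rotor: r = 60 mm = 6.0 cm
RCF_original = 1.118 × 10⁻⁵ × 6 × (35000)² = 1.118 × 10⁻⁵ × 6 × 1,225,000,000 ≈ 82,173 × g
Target RCF = 0.8 × 82,173 ≈ 65,738.4 × g
Your rotor: r = 30 mm = 3.0 cm
65,738.4 = 1.118 × 10⁻⁵ × 3 × N²
N² = 65,738.4 / (3.354 × 10⁻⁵) = 1,960,000,000
N ≈ √1,960,000,000 ≈ 44,271.9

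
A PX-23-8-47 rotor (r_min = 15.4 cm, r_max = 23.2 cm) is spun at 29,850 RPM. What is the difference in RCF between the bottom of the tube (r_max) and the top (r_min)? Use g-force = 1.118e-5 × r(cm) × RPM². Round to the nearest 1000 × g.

≈ 78000 ×g

RCF_max = 1.118 × 10⁻⁵ × 23.2 × (29850)² = 1.118 × 10⁻⁵ × 23.2 × 891,022,500 ≈ 231,109.9 × g
RCF_min = 1.118 × 10⁻⁵ × 15.4 × (29850)² = 1.118 × 10⁻⁵ × 15.4 × 891,022,500 ≈ 153,409.1 × g
ΔRCF = 231,109.9 − 153,409.1 = 77,700.8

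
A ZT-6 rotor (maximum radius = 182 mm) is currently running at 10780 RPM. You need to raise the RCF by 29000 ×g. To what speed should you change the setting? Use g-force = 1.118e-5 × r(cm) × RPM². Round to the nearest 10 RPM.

r = 182 mm = 18.2 cm
Current RCF = 1.118 × 10⁻⁵ × 18.2 × (10780)² = 1.118 × 10⁻⁵ × 18.2 × 116,208,400 ≈ 23,645.6 × g
Target RCF = 23,645.6 + 29,000 = 52,645.6 × g
N² = 52,645.6 / (20.3476 × 10⁻⁵) = 258,731,251
N ≈ √258,731,251 ≈ 16,085.1

≈ 16090 RPM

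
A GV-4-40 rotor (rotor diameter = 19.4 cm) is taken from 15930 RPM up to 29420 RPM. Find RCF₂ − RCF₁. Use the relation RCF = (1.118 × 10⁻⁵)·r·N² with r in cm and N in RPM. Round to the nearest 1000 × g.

66000 x g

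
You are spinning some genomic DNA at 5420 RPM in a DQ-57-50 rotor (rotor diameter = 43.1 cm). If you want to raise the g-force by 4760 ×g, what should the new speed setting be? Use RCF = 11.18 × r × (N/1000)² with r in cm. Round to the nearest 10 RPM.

≈ 7010 RPM

r = 43.1 / 2 = 21.55 cm
Current RCF = 11.18 × 21.55 × (5.42)² = 11.18 × 21.55 × 29.3764 ≈ 7,077.6 × g
Target RCF = 7,077.6 + 4,760 = 11,837.6 × g
(N/1000)² = 11,837.6 / 240.929 = 49.13315
N = 1000 × √49.13315 ≈ 7,009.5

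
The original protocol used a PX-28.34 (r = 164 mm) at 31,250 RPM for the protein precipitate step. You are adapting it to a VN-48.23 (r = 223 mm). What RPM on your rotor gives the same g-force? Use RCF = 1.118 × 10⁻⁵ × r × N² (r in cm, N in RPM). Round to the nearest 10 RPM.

26800 RPM

Original rotor: r = 164 mm = 16.4 cm
RCF = 1.118 × 10⁻⁵ × r × N²
RCF_original = 1.118 × 10⁻⁵ × 16.4 × (31250)² = 1.118 × 10⁻⁵ × 16.4 × 976,562,500 ≈ 179,054.7 × g
Your rotor: r = 223 mm = 22.3 cm
179,054.7 = 1.118 × 10⁻⁵ × 22.3 × N²
N² = 179,054.7 / (24.9314 × 10⁻⁵) = 718,189,512
N ≈ √718,189,512 ≈ 26,799.1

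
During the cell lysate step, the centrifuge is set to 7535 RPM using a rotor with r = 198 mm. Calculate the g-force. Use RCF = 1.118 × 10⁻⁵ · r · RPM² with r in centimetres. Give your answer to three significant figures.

≈ 12600 g

r = 198 mm = 19.8 cm
RCF = 1.118 × 10⁻⁵ × 19.8 × (7535)² = 1.118 × 10⁻⁵ × 19.8 × 56,776,225 ≈ 12,568.2 × g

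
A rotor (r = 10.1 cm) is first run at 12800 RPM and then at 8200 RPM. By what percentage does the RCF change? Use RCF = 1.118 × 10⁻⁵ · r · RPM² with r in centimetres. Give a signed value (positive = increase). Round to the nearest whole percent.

-59%

RCF ∝ N², so the ratio is (8200/12800)² = (0.640625)² = 0.4104.
Change = 0.4104 − 1 = -0.5896 → -59.0%.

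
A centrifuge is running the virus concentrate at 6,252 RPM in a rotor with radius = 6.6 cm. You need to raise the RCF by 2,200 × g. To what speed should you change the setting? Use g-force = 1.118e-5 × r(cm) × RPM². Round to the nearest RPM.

≈ 8301 RPM

Current RCF = 1.118 × 10⁻⁵ × 6.6 × (6252)² = 1.118 × 10⁻⁵ × 6.6 × 39,087,504 ≈ 2,884.2 × g
Target RCF = 2,884.2 + 2,200 = 5,084.2 × g
N² = 5,084.2 / (7.3788 × 10⁻⁵) = 68,902,803
N ≈ √68,902,803 ≈ 8,300.8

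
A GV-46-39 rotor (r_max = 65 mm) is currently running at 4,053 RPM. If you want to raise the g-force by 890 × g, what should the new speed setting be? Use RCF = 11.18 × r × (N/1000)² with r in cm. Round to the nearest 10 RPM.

r = 65 mm = 6.5 cm
Current RCF = 11.18 × 6.5 × (4.053)² = 11.18 × 6.5 × 16.426809 ≈ 1,193.7 × g
Target RCF = 1,193.7 + 890 = 2,083.7 × g
(N/1000)² = 2,083.7 / 72.67 = 28.67346
N = 1000 × √28.67346 ≈ 5,354.8

≈ 5350 RPM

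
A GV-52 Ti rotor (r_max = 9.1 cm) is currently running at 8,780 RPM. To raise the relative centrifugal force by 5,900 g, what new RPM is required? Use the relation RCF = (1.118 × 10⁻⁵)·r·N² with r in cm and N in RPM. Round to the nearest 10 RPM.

N₂ ≈ 11620 RPM

Current RCF = 1.118 × 10⁻⁵ × 9.1 × (8780)² = 1.118 × 10⁻⁵ × 9.1 × 77,088,400 ≈ 7,842.8 × g
Target RCF = 7,842.8 + 5,900 = 13,742.8 × g
N² = 13,742.8 / (10.1738 × 10⁻⁵) = 135,080,304
N ≈ √135,080,304 ≈ 11,622.4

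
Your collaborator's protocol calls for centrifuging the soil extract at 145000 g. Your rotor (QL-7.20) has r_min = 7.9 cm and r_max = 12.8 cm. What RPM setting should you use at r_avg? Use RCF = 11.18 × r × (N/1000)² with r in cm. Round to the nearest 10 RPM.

N ≈ 35400 RPM

r_avg = (7.9 + 12.8) / 2 = 10.35 cm
145,000 = 11.18 × 10.35 × (N/1000)²
(N/1000)² = 145,000 / 115.713 = 1253.1
N = 1000 × √1253.1 ≈ 35,399.2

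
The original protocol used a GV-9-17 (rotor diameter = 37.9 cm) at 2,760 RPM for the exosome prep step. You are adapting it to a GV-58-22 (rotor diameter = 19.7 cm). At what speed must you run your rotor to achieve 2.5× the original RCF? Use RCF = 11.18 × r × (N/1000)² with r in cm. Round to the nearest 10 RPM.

6050 RPM

Original rotor: r = 37.9 / 2 = 18.95 cm
RCF_original = 11.18 × 18.95 × (2.76)² = 11.18 × 18.95 × 7.6176 ≈ 1,613.9 × g
Target RCF = 2.5 × 1,613.9 ≈ 4,034.8 × g
Your rotor: r = 19.7 / 2 = 9.85 cm
4,034.8 = 11.18 × 9.85 × (N/1000)²
(N/1000)² = 4,034.8 / 110.123 = 36.63903
N = 1000 × √36.63903 ≈ 6,053.0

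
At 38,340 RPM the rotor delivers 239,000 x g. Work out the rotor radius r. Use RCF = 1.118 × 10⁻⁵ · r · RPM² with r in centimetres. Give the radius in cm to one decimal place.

14.5 cm

RCF = 1.118 × 10⁻⁵ × r × N²
239000 = 1.118 × 10⁻⁵ × r × (38340)²
r = 239000 / (1.118 × 10⁻⁵ × 1,469,955,600) = 239000 / 16434.1 ≈ 14.543 cm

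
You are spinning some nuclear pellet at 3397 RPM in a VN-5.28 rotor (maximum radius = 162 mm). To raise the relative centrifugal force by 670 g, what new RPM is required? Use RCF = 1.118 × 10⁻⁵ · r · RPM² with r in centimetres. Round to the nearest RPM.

r = 162 mm = 16.2 cm
Current RCF = 1.118 × 10⁻⁵ × 16.2 × (3397)² = 1.118 × 10⁻⁵ × 16.2 × 11,539,609 ≈ 2,090 × g
Target RCF = 2,090 + 670 = 2,760 × g
N² = 2,760 / (18.1116 × 10⁻⁵) = 15,238,852
N ≈ √15,238,852 ≈ 3,903.7

≈ 3904 RPM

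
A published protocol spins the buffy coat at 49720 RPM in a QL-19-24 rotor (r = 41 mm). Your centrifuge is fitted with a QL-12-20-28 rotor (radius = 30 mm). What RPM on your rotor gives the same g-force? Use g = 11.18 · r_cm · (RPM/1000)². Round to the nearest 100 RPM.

≈ 58100 RPM

Original rotor: r = 41 mm = 4.1 cm
RCF_original = 11.18 × 4.1 × (49.72)² = 11.18 × 4.1 × 2,472.0784 ≈ 113,315.1 × g
Your rotor: r = 30 mm = 3.0 cm
113,315.1 = 11.18 × 3 × (N/1000)²
(N/1000)² = 113,315.1 / 33.54 = 3378.506
N = 1000 × √3378.506 ≈ 58,124.9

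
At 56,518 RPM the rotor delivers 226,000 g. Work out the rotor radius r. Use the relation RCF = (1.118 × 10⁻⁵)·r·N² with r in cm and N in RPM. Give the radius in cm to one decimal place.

r ≈ 6.3 cm

226000 = 1.118 × 10⁻⁵ × r × (56518)²
r = 226000 / (1.118 × 10⁻⁵ × 3,194,284,324) = 226000 / 35712.1 ≈ 6.328 cm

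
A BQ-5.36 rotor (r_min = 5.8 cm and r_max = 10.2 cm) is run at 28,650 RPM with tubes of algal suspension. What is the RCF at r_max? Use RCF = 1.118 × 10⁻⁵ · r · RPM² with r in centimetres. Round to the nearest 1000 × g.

Use r_max = 10.2 cm.
RCF = 1.118 × 10⁻⁵ × r × N²
RCF = 1.118 × 10⁻⁵ × 10.2 × (28650)² = 1.118 × 10⁻⁵ × 10.2 × 820,822,500 ≈ 93,603.3 × g

94000 × g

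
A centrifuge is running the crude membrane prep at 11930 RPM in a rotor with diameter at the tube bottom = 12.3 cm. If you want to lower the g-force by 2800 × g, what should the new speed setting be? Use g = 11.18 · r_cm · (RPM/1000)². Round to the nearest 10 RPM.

r = 12.3 / 2 = 6.15 cm
Current RCF = 11.18 × 6.15 × (11.93)² = 11.18 × 6.15 × 142.3249 ≈ 9,785.8 × g
Target RCF = 9,785.8 − 2,800 = 6,985.8 × g
(N/1000)² = 6,985.8 / 68.757 = 101.6013
N = 1000 × √101.6013 ≈ 10,079.7

≈ 10080 RPM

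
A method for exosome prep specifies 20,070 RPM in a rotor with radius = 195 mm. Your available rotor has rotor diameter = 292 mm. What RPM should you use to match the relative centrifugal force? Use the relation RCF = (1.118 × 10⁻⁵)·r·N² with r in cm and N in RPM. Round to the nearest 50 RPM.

≈ 23200 RPM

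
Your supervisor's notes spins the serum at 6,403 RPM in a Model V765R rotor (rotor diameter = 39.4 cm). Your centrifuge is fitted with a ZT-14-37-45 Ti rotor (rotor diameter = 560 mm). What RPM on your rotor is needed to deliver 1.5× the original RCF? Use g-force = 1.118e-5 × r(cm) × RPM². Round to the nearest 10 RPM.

≈ 6580 RPM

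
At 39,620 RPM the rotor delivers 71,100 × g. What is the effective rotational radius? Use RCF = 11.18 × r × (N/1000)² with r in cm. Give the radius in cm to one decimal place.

4.1 cm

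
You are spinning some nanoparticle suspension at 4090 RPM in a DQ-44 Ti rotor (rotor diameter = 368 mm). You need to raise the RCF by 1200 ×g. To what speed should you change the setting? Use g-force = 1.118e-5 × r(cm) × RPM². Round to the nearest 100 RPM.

N₂ ≈ 4700 RPM

r = 368 mm / 2 = 184 mm = 18.4 cm
Current RCF = 1.118 × 10⁻⁵ × 18.4 × (4090)² = 1.118 × 10⁻⁵ × 18.4 × 16,728,100 ≈ 3,441.2 × g
Target RCF = 3,441.2 + 1,200 = 4,641.2 × g
N² = 4,641.2 / (20.5712 × 10⁻⁵) = 22,561,640
N ≈ √22,561,640 ≈ 4,749.9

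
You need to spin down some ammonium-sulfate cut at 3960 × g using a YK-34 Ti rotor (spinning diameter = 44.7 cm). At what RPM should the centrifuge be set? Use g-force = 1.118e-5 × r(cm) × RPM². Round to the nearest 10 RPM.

≈ 3980 RPM

r = 44.7 / 2 = 22.35 cm
3,960 = 1.118 × 10⁻⁵ × 22.35 × N²
N² = 3,960 / (24.9873 × 10⁻⁵) = 15,848,051
N ≈ √15,848,051 ≈ 3,981.0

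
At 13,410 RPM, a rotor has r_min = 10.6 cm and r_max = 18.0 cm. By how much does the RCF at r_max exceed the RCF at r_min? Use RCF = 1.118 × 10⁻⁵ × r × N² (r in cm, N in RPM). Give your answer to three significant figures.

ΔRCF ≈ 14900 g

ΔRCF = 1.118 × 10⁻⁵ × (r_max − r_min) × N² = 1.118 × 10⁻⁵ × 7.4 × 179,828,100 ≈ 14,877.5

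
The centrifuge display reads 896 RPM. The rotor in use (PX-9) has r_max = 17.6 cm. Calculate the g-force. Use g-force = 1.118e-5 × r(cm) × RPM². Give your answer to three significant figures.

RCF = 1.118 × 10⁻⁵ × 17.6 × (896)² = 1.118 × 10⁻⁵ × 17.6 × 802,816 ≈ 158 × g

≈ 158 x g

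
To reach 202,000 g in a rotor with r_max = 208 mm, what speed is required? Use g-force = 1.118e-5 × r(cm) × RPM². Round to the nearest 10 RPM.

N ≈ 29470 RPM

r = 208 mm = 20.8 cm
202,000 = 1.118 × 10⁻⁵ × 20.8 × N²
N² = 202,000 / (23.2544 × 10⁻⁵) = 868,652,814
N ≈ √868,652,814 ≈ 29,472.9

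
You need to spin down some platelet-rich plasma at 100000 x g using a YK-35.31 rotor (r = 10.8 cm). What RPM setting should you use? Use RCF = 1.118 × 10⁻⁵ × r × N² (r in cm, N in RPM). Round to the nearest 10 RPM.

N ≈ 28780 RPM

100,000 = 1.118 × 10⁻⁵ × 10.8 × N²
N² = 100,000 / (12.0744 × 10⁻⁵) = 828,198,503
N ≈ √828,198,503 ≈ 28,778.4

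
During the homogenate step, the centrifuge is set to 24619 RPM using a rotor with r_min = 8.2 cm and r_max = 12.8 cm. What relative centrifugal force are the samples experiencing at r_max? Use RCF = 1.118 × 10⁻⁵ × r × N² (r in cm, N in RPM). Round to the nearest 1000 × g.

Use r_max = 12.8 cm.
RCF = 1.118 × 10⁻⁵ × 12.8 × (24619)² = 1.118 × 10⁻⁵ × 12.8 × 606,095,161 ≈ 86,734.6 × g

87000 × g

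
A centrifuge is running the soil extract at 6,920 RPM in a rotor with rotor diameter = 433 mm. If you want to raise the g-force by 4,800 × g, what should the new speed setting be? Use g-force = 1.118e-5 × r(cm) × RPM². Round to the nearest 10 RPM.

N₂ ≈ 8230 RPM

r = 433 mm / 2 = 216.5 mm = 21.65 cm
Current RCF = 1.118 × 10⁻⁵ × 21.65 × (6920)² = 1.118 × 10⁻⁵ × 21.65 × 47,886,400 ≈ 11,590.8 × g
Target RCF = 11,590.8 + 4,800 = 16,390.8 × g
N² = 16,390.8 / (24.2047 × 10⁻⁵) = 67,717,427
N ≈ √67,717,427 ≈ 8,229.1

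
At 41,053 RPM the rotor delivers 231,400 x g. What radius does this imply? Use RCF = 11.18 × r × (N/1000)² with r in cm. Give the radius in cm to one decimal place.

12.3 cm

231400 = 11.18 × r × (41.053)²
r = 231400 / (11.18 × 1685.348809) = 231400 / 18842.2 ≈ 12.281 cm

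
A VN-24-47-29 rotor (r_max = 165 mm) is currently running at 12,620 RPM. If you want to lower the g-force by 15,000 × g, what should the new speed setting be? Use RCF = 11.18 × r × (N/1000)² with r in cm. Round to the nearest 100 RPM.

≈ 8800 RPM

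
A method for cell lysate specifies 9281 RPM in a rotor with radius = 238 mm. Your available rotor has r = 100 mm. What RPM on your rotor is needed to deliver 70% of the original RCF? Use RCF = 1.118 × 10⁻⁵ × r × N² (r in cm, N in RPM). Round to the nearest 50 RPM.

12000 RPM

Original rotor: r = 238 mm = 23.8 cm
RCF = 1.118 × 10⁻⁵ × r × N²
RCF_original = 1.118 × 10⁻⁵ × 23.8 × (9281)² = 1.118 × 10⁻⁵ × 23.8 × 86,136,961 ≈ 22,919.7 × g
Target RCF = 0.7 × 22,919.7 ≈ 16,043.8 × g
Your rotor: r = 100 mm = 10.0 cm
16,043.8 = 1.118 × 10⁻⁵ × 10 × N²
N² = 16,043.8 / (11.18 × 10⁻⁵) = 143,504,472
N ≈ √143,504,472 ≈ 11,979.3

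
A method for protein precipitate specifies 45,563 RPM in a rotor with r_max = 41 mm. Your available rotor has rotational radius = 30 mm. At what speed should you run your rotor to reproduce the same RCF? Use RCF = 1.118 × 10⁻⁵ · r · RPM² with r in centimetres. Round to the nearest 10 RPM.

53270 RPM

Original rotor: r = 41 mm = 4.1 cm
RCF = 1.118 × 10⁻⁵ × r × N²
RCF_original = 1.118 × 10⁻⁵ × 4.1 × (45563)² = 1.118 × 10⁻⁵ × 4.1 × 2,075,986,969 ≈ 95,159.1 × g
Your rotor: r = 30 mm = 3.0 cm
95,159.1 = 1.118 × 10⁻⁵ × 3 × N²
N² = 95,159.1 / (3.354 × 10⁻⁵) = 2,837,182,469
N ≈ √2,837,182,469 ≈ 53,265.2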